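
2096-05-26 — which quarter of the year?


Month: May (month 5)
Q1: Jan-Mar, Q2: Apr-Jun, Q3: Jul-Sep, Q4: Oct-Dec

Q2


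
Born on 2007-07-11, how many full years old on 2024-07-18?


Birth: 2007-07-11
Reference: 2024-07-18
Year difference: 2024 - 2007 = 17

17 years old


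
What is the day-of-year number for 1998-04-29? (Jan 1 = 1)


Date: April 29, 1998
Days in months 1 through 3: 90
Plus 29 days in April

Day of year: 119


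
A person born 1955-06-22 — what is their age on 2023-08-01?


Birth: 1955-06-22
Reference: 2023-08-01
Year difference: 2023 - 1955 = 68

68 years old


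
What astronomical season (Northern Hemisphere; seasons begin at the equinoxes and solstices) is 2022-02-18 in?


Date: February 18
Astronomical Winter (approx.; exact equinox/solstice day varies by year): December 21 to March 19
February 18 falls within the Winter window

Winter


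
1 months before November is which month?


November is month 11
11 - 1 = 10

October


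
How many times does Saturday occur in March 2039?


March 2039 has 31 days
Anchor: Jan 1, 2039. With p = 2039 - 1 = 2038: (p + p//4 - p//100 + p//400) mod 7 = (2038 + 509 - 20 + 5) mod 7 = 2532 mod 7 = 5 -> Saturday (Mon=0 ... Sun=6)
Days before March (Jan-Feb): 59; March 1 index = (5 + 59) mod 7 = 1 -> Tuesday
First Saturday is March 5
Saturdays: 5, 12, 19, 26

4 Saturdays


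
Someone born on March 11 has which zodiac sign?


Date: March 11
Conventional tropical zodiac dates: Pisces from February 19 onward; Aries starts March 21
March 11 falls within the Pisces range

Pisces


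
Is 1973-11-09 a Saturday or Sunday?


Anchor: Jan 1, 1973. With p = 1973 - 1 = 1972: (p + p//4 - p//100 + p//400) mod 7 = (1972 + 493 - 19 + 4) mod 7 = 2450 mod 7 = 0 -> Monday (Mon=0 ... Sun=6)
Day of year: 313; offset = 312
Weekday index = (0 + 312) mod 7 = 4 -> Friday
Weekend days: Saturday, Sunday

No


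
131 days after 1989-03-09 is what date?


Start: 1989-03-09, add 131 days
March 1989 has 31 days: 31 - 9 = 22 days to March 31 -> 109 left
April 1989 has 30 days -> 79 left
May 1989 has 31 days -> 48 left
June 1989 has 30 days -> 18 left
July 1989: 18 <= 31 -> lands on July 18

Result: 1989-07-18


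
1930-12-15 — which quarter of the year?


Month: December (month 12)
Q1: Jan-Mar, Q2: Apr-Jun, Q3: Jul-Sep, Q4: Oct-Dec

Q4


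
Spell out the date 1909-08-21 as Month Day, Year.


ISO 1909-08-21 parses as year=1909, month=08, day=21
Month 8 -> August

August 21, 1909


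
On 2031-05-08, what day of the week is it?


Date: May 8, 2031
Anchor: Jan 1, 2031. With p = 2031 - 1 = 2030: (p + p//4 - p//100 + p//400) mod 7 = (2030 + 507 - 20 + 5) mod 7 = 2522 mod 7 = 2 -> Wednesday (Mon=0 ... Sun=6)
Days before May (Jan-Apr): 120; offset = 120 + 8 - 1 = 127
Weekday index = (2 + 127) mod 7 = 3

Day of the week: Thursday


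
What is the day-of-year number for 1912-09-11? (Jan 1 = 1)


Date: September 11, 1912
Days in months 1 through 8: 244
Plus 11 days in September

Day of year: 255


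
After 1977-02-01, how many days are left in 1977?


Day of year: 32 of 365
Remaining = 365 - 32

333 days


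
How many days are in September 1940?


September 1940

30 days


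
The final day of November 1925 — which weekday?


November 1925 has 30 days
Anchor: Jan 1, 1925. With p = 1925 - 1 = 1924: (p + p//4 - p//100 + p//400) mod 7 = (1924 + 481 - 19 + 4) mod 7 = 2390 mod 7 = 3 -> Thursday (Mon=0 ... Sun=6)
Days before November (Jan-Oct): 304; November 1 index = (3 + 304) mod 7 = 6 -> Sunday
Last day offset: 30 - 1 = 29 days
Weekday index = (6 + 29) mod 7 = 0

Monday, November 30


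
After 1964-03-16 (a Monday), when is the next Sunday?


Current: Monday
Target: Sunday
Days ahead: 6

Next Sunday: 1964-03-22


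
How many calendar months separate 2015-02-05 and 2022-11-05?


From February 2015 to November 2022
7 years * 12 = 84 months, plus 9 months = 93

93 months


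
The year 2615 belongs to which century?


Century = (year - 1) // 100 + 1
= (2615 - 1) // 100 + 1
= 2614 // 100 + 1
= 26 + 1

27th century


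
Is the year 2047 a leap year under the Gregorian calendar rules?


Gregorian leap year rule: divisible by 4, but not by 100, unless also by 400.
2047 is not divisible by 4 -> not a leap year

No


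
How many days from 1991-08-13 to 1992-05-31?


From 1991-08-13 to 1992-05-31
1991-08-13: days before August = 31 + 28 + 31 + 30 + 31 + 30 + 31 = 212 (1991 is not a leap year); day of year = 212 + 13 = 225
1992-05-31: days before May = 31 + 29 + 31 + 30 = 121 (1992 is a leap year); day of year = 121 + 31 = 152
Rest of 1991: 365 - 225 = 140
Total = 140 + 152 = 292

292 days


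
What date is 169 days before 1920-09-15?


Start: 1920-09-15, subtract 169 days
Back 15 days from September 15 reaches August 31, 1920 -> 154 left
August 1920 has 31 days -> back to July 31, 1920 -> 123 left
July 1920 has 31 days -> back to June 30, 1920 -> 92 left
June 1920 has 30 days -> back to May 31, 1920 -> 62 left
May 1920 has 31 days -> back to April 30, 1920 -> 31 left
April 1920 has 30 days -> back to March 31, 1920 -> 1 left
March 1920: 31 - 1 = 30 -> lands on March 30

Result: 1920-03-30


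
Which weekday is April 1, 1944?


Target: April 1, 1944
Anchor: Jan 1, 1944. With p = 1944 - 1 = 1943: (p + p//4 - p//100 + p//400) mod 7 = (1943 + 485 - 19 + 4) mod 7 = 2413 mod 7 = 5 -> Saturday (Mon=0 ... Sun=6)
Days before April (Jan-Mar): 91 days
Weekday index = (5 + 91) mod 7 = 5

Saturday


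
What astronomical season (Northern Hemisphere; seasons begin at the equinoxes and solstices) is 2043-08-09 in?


Date: August 9
Astronomical Summer (approx.; exact equinox/solstice day varies by year): June 21 to September 21
August 9 falls within the Summer window

Summer


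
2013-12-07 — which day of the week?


Date: December 7, 2013
Anchor: Jan 1, 2013. With p = 2013 - 1 = 2012: (p + p//4 - p//100 + p//400) mod 7 = (2012 + 503 - 20 + 5) mod 7 = 2500 mod 7 = 1 -> Tuesday (Mon=0 ... Sun=6)
Days before December (Jan-Nov): 334; offset = 334 + 7 - 1 = 340
Weekday index = (1 + 340) mod 7 = 5

Day of the week: Saturday


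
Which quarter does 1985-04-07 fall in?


Month: April (month 4)
Q1: Jan-Mar, Q2: Apr-Jun, Q3: Jul-Sep, Q4: Oct-Dec

Q2


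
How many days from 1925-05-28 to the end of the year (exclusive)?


Day of year: 148 of 365
Remaining = 365 - 148

217 days


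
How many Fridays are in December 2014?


December 2014 has 31 days
Anchor: Jan 1, 2014. With p = 2014 - 1 = 2013: (p + p//4 - p//100 + p//400) mod 7 = (2013 + 503 - 20 + 5) mod 7 = 2501 mod 7 = 2 -> Wednesday (Mon=0 ... Sun=6)
Days before December (Jan-Nov): 334; December 1 index = (2 + 334) mod 7 = 0 -> Monday
First Friday is December 5
Fridays: 5, 12, 19, 26

4 Fridays


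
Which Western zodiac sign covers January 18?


Date: January 18
Conventional tropical zodiac dates: Capricorn from December 22 onward; Aquarius starts January 20
January 18 falls within the Capricorn range

Capricorn


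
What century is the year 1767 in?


Century = (year - 1) // 100 + 1
= (1767 - 1) // 100 + 1
= 1766 // 100 + 1
= 17 + 1

18th century


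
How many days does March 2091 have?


March 2091

31 days


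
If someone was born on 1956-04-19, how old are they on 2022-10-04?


Birth: 1956-04-19
Reference: 2022-10-04
Year difference: 2022 - 1956 = 66

66 years old


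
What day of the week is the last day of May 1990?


May 1990 has 31 days
Anchor: Jan 1, 1990. With p = 1990 - 1 = 1989: (p + p//4 - p//100 + p//400) mod 7 = (1989 + 497 - 19 + 4) mod 7 = 2471 mod 7 = 0 -> Monday (Mon=0 ... Sun=6)
Days before May (Jan-Apr): 120; May 1 index = (0 + 120) mod 7 = 1 -> Tuesday
Last day offset: 31 - 1 = 30 days
Weekday index = (1 + 30) mod 7 = 3

Thursday, May 31


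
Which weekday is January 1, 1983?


Target: January 1, 1983
Anchor: Jan 1, 1983. With p = 1983 - 1 = 1982: (p + p//4 - p//100 + p//400) mod 7 = (1982 + 495 - 19 + 4) mod 7 = 2462 mod 7 = 5 -> Saturday (Mon=0 ... Sun=6)
Offset from anchor: 0 days
Weekday index = (5 + 0) mod 7 = 5

Saturday


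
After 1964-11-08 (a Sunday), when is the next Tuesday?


Current: Sunday
Target: Tuesday
Days ahead: 2

Next Tuesday: 1964-11-10


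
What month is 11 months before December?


December is month 12
12 - 11 = 1

January


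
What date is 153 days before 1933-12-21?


Start: 1933-12-21, subtract 153 days
Back 21 days from December 21 reaches November 30, 1933 -> 132 left
November 1933 has 30 days -> back to October 31, 1933 -> 102 left
October 1933 has 31 days -> back to September 30, 1933 -> 71 left
September 1933 has 30 days -> back to August 31, 1933 -> 41 left
August 1933 has 31 days -> back to July 31, 1933 -> 10 left
July 1933: 31 - 10 = 21 -> lands on July 21

Result: 1933-07-21


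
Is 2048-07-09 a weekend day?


Anchor: Jan 1, 2048. With p = 2048 - 1 = 2047: (p + p//4 - p//100 + p//400) mod 7 = (2047 + 511 - 20 + 5) mod 7 = 2543 mod 7 = 2 -> Wednesday (Mon=0 ... Sun=6)
Day of year: 191; offset = 190
Weekday index = (2 + 190) mod 7 = 3 -> Thursday
Weekend days: Saturday, Sunday

No


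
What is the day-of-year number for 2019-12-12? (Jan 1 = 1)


Date: December 12, 2019
Days in months 1 through 11: 334
Plus 12 days in December

Day of year: 346


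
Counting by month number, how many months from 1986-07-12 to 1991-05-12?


From July 1986 to May 1991
5 years * 12 = 60 months, minus 2 months = 58

58 months


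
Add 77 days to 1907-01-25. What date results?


Start: 1907-01-25, add 77 days
January 1907 has 31 days: 31 - 25 = 6 days to January 31 -> 71 left
February 1907 has 28 days -> 43 left
March 1907 has 31 days -> 12 left
April 1907: 12 <= 30 -> lands on April 12

Result: 1907-04-12


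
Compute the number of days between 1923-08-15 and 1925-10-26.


From 1923-08-15 to 1925-10-26
1923-08-15: days before August = 31 + 28 + 31 + 30 + 31 + 30 + 31 = 212 (1923 is not a leap year); day of year = 212 + 15 = 227
1925-10-26: days before October = 31 + 28 + 31 + 30 + 31 + 30 + 31 + 31 + 30 = 273 (1925 is not a leap year); day of year = 273 + 26 = 299
Rest of 1923: 365 - 227 = 138
Full years 1924 (366): 366
Total = 138 + 366 + 299 = 803

803 days


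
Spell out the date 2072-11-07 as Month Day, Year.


ISO 2072-11-07 parses as year=2072, month=11, day=07
Month 11 -> November

November 7, 2072


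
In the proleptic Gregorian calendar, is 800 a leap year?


Gregorian leap year rule: divisible by 4, but not by 100, unless also by 400.
800 is divisible by 400 -> leap year

Yes


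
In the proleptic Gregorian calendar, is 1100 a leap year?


Gregorian leap year rule: divisible by 4, but not by 100, unless also by 400.
1100 is divisible by 100 but not 400 -> not a leap year

No


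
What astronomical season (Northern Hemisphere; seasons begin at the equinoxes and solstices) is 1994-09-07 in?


Date: September 7
Astronomical Summer (approx.; exact equinox/solstice day varies by year): June 21 to September 21
September 7 falls within the Summer window

Summer


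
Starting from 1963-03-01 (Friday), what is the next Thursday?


Current: Friday
Target: Thursday
Days ahead: 6

Next Thursday: 1963-03-07


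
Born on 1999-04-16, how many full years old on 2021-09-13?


Birth: 1999-04-16
Reference: 2021-09-13
Year difference: 2021 - 1999 = 22

22 years old


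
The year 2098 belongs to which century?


Century = (year - 1) // 100 + 1
= (2098 - 1) // 100 + 1
= 2097 // 100 + 1
= 20 + 1

21st century


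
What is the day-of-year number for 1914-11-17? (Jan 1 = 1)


Date: November 17, 1914
Days in months 1 through 10: 304
Plus 17 days in November

Day of year: 321


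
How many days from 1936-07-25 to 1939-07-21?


From 1936-07-25 to 1939-07-21
1936-07-25: days before July = 31 + 29 + 31 + 30 + 31 + 30 = 182 (1936 is a leap year); day of year = 182 + 25 = 207
1939-07-21: days before July = 31 + 28 + 31 + 30 + 31 + 30 = 181 (1939 is not a leap year); day of year = 181 + 21 = 202
Rest of 1936: 366 - 207 = 159
Full years 1937 (365), 1938 (365): 730
Total = 159 + 730 + 202 = 1091

1091 days


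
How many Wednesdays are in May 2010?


May 2010 has 31 days
Anchor: Jan 1, 2010. With p = 2010 - 1 = 2009: (p + p//4 - p//100 + p//400) mod 7 = (2009 + 502 - 20 + 5) mod 7 = 2496 mod 7 = 4 -> Friday (Mon=0 ... Sun=6)
Days before May (Jan-Apr): 120; May 1 index = (4 + 120) mod 7 = 5 -> Saturday
First Wednesday is May 5
Wednesdays: 5, 12, 19, 26

4 Wednesdays


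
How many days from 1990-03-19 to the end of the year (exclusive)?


Day of year: 78 of 365
Remaining = 365 - 78

287 days


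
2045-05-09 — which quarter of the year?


Month: May (month 5)
Q1: Jan-Mar, Q2: Apr-Jun, Q3: Jul-Sep, Q4: Oct-Dec

Q2


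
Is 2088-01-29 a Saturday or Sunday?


Anchor: Jan 1, 2088. With p = 2088 - 1 = 2087: (p + p//4 - p//100 + p//400) mod 7 = (2087 + 521 - 20 + 5) mod 7 = 2593 mod 7 = 3 -> Thursday (Mon=0 ... Sun=6)
Day of year: 29; offset = 28
Weekday index = (3 + 28) mod 7 = 3 -> Thursday
Weekend days: Saturday, Sunday

No


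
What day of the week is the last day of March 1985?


March 1985 has 31 days
Anchor: Jan 1, 1985. With p = 1985 - 1 = 1984: (p + p//4 - p//100 + p//400) mod 7 = (1984 + 496 - 19 + 4) mod 7 = 2465 mod 7 = 1 -> Tuesday (Mon=0 ... Sun=6)
Days before March (Jan-Feb): 59; March 1 index = (1 + 59) mod 7 = 4 -> Friday
Last day offset: 31 - 1 = 30 days
Weekday index = (4 + 30) mod 7 = 6

Sunday, March 31


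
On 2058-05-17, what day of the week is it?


Date: May 17, 2058
Anchor: Jan 1, 2058. With p = 2058 - 1 = 2057: (p + p//4 - p//100 + p//400) mod 7 = (2057 + 514 - 20 + 5) mod 7 = 2556 mod 7 = 1 -> Tuesday (Mon=0 ... Sun=6)
Days before May (Jan-Apr): 120; offset = 120 + 17 - 1 = 136
Weekday index = (1 + 136) mod 7 = 4

Day of the week: Friday


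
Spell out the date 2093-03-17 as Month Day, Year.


ISO 2093-03-17 parses as year=2093, month=03, day=17
Month 3 -> March

March 17, 2093


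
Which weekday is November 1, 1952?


Target: November 1, 1952
Anchor: Jan 1, 1952. With p = 1952 - 1 = 1951: (p + p//4 - p//100 + p//400) mod 7 = (1951 + 487 - 19 + 4) mod 7 = 2423 mod 7 = 1 -> Tuesday (Mon=0 ... Sun=6)
Days before November (Jan-Oct): 305 days
Weekday index = (1 + 305) mod 7 = 5

Saturday


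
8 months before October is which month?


October is month 10
10 - 8 = 2

February


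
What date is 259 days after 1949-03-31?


Start: 1949-03-31, add 259 days
March 31 is the last day of March 1949 -> 259 left
April 1949 has 30 days -> 229 left
May 1949 has 31 days -> 198 left
June 1949 has 30 days -> 168 left
July 1949 has 31 days -> 137 left
August 1949 has 31 days -> 106 left
September 1949 has 30 days -> 76 left
October 1949 has 31 days -> 45 left
November 1949 has 30 days -> 15 left
December 1949: 15 <= 31 -> lands on December 15

Result: 1949-12-15


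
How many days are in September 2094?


September 2094

30 days


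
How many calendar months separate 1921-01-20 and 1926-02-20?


From January 1921 to February 1926
5 years * 12 = 60 months, plus 1 month = 61

61 months


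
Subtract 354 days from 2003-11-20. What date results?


Start: 2003-11-20, subtract 354 days
Back 20 days from November 20 reaches October 31, 2003 -> 334 left
October 2003 has 31 days -> back to September 30, 2003 -> 303 left
September 2003 has 30 days -> back to August 31, 2003 -> 273 left
August 2003 has 31 days -> back to July 31, 2003 -> 242 left
July 2003 has 31 days -> back to June 30, 2003 -> 211 left
June 2003 has 30 days -> back to May 31, 2003 -> 181 left
May 2003 has 31 days -> back to April 30, 2003 -> 150 left
April 2003 has 30 days -> back to March 31, 2003 -> 120 left
March 2003 has 31 days -> back to February 28, 2003 -> 89 left
February 2003 has 28 days -> back to January 31, 2003 -> 61 left
January 2003 has 31 days -> back to December 31, 2002 -> 30 left
December 2002: 31 - 30 = 1 -> lands on December 1

Result: 2002-12-01


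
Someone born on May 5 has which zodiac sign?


Date: May 5
Conventional tropical zodiac dates: Taurus from April 20 onward; Gemini starts May 21
May 5 falls within the Taurus range

Taurus


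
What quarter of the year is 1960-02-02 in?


Month: February (month 2)
Q1: Jan-Mar, Q2: Apr-Jun, Q3: Jul-Sep, Q4: Oct-Dec

Q1


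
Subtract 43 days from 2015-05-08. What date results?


Start: 2015-05-08, subtract 43 days
Back 8 days from May 8 reaches April 30, 2015 -> 35 left
April 2015 has 30 days -> back to March 31, 2015 -> 5 left
March 2015: 31 - 5 = 26 -> lands on March 26

Result: 2015-03-26


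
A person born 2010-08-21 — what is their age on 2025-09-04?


Birth: 2010-08-21
Reference: 2025-09-04
Year difference: 2025 - 2010 = 15

15 years old


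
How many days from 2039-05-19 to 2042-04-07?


From 2039-05-19 to 2042-04-07
2039-05-19: days before May = 31 + 28 + 31 + 30 = 120 (2039 is not a leap year); day of year = 120 + 19 = 139
2042-04-07: days before April = 31 + 28 + 31 = 90 (2042 is not a leap year); day of year = 90 + 7 = 97
Rest of 2039: 365 - 139 = 226
Full years 2040 (366), 2041 (365): 731
Total = 226 + 731 + 97 = 1054

1054 days


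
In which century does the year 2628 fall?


Century = (year - 1) // 100 + 1
= (2628 - 1) // 100 + 1
= 2627 // 100 + 1
= 26 + 1

27th century


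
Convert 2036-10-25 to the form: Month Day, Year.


ISO 2036-10-25 parses as year=2036, month=10, day=25
Month 10 -> October

October 25, 2036


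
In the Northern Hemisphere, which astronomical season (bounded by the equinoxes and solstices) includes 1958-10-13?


Date: October 13
Astronomical Autumn (approx.; exact equinox/solstice day varies by year): September 22 to December 20
October 13 falls within the Autumn window

Autumn


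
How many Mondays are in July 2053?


July 2053 has 31 days
Anchor: Jan 1, 2053. With p = 2053 - 1 = 2052: (p + p//4 - p//100 + p//400) mod 7 = (2052 + 513 - 20 + 5) mod 7 = 2550 mod 7 = 2 -> Wednesday (Mon=0 ... Sun=6)
Days before July (Jan-Jun): 181; July 1 index = (2 + 181) mod 7 = 1 -> Tuesday
First Monday is July 7
Mondays: 7, 14, 21, 28

4 Mondays


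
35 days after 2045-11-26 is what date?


Start: 2045-11-26, add 35 days
November 2045 has 30 days: 30 - 26 = 4 days to November 30 -> 31 left
December 2045: 31 <= 31 -> lands on December 31

Result: 2045-12-31


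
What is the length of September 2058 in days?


September 2058

30 days


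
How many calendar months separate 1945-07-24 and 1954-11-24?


From July 1945 to November 1954
9 years * 12 = 108 months, plus 4 months = 112

112 months


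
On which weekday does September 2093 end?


September 2093 has 30 days
Anchor: Jan 1, 2093. With p = 2093 - 1 = 2092: (p + p//4 - p//100 + p//400) mod 7 = (2092 + 523 - 20 + 5) mod 7 = 2600 mod 7 = 3 -> Thursday (Mon=0 ... Sun=6)
Days before September (Jan-Aug): 243; September 1 index = (3 + 243) mod 7 = 1 -> Tuesday
Last day offset: 30 - 1 = 29 days
Weekday index = (1 + 29) mod 7 = 2

Wednesday, September 30


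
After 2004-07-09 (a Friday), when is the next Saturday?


Current: Friday
Target: Saturday
Days ahead: 1

Next Saturday: 2004-07-10


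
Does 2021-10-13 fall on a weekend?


Anchor: Jan 1, 2021. With p = 2021 - 1 = 2020: (p + p//4 - p//100 + p//400) mod 7 = (2020 + 505 - 20 + 5) mod 7 = 2510 mod 7 = 4 -> Friday (Mon=0 ... Sun=6)
Day of year: 286; offset = 285
Weekday index = (4 + 285) mod 7 = 2 -> Wednesday
Weekend days: Saturday, Sunday

No


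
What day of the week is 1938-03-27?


Date: March 27, 1938
Anchor: Jan 1, 1938. With p = 1938 - 1 = 1937: (p + p//4 - p//100 + p//400) mod 7 = (1937 + 484 - 19 + 4) mod 7 = 2406 mod 7 = 5 -> Saturday (Mon=0 ... Sun=6)
Days before March (Jan-Feb): 59; offset = 59 + 27 - 1 = 85
Weekday index = (5 + 85) mod 7 = 6

Day of the week: Sunday


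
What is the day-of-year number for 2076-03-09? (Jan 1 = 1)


Date: March 9, 2076
Days in months 1 through 2: 60
Plus 9 days in March

Day of year: 69


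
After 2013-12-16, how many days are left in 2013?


Day of year: 350 of 365
Remaining = 365 - 350

15 days


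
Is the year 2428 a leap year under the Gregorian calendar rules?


Gregorian leap year rule: divisible by 4, but not by 100, unless also by 400.
2428 is divisible by 4 but not 100 -> leap year

Yes


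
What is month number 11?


Month 11 of 12

November


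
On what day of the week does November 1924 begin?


Target: November 1, 1924
Anchor: Jan 1, 1924. With p = 1924 - 1 = 1923: (p + p//4 - p//100 + p//400) mod 7 = (1923 + 480 - 19 + 4) mod 7 = 2388 mod 7 = 1 -> Tuesday (Mon=0 ... Sun=6)
Days before November (Jan-Oct): 305 days
Weekday index = (1 + 305) mod 7 = 5

Saturday


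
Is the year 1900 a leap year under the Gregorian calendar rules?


Gregorian leap year rule: divisible by 4, but not by 100, unless also by 400.
1900 is divisible by 100 but not 400 -> not a leap year

No


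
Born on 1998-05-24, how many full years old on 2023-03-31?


Birth: 1998-05-24
Reference: 2023-03-31
Year difference: 2023 - 1998 = 25
Birthday not yet reached in 2023, subtract 1

24 years old


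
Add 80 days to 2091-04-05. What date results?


Start: 2091-04-05, add 80 days
April 2091 has 30 days: 30 - 5 = 25 days to April 30 -> 55 left
May 2091 has 31 days -> 24 left
June 2091: 24 <= 30 -> lands on June 24

Result: 2091-06-24


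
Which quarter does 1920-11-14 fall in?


Month: November (month 11)
Q1: Jan-Mar, Q2: Apr-Jun, Q3: Jul-Sep, Q4: Oct-Dec

Q4


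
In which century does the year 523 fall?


Century = (year - 1) // 100 + 1
= (523 - 1) // 100 + 1
= 522 // 100 + 1
= 5 + 1

6th century


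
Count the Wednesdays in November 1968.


November 1968 has 30 days
Anchor: Jan 1, 1968. With p = 1968 - 1 = 1967: (p + p//4 - p//100 + p//400) mod 7 = (1967 + 491 - 19 + 4) mod 7 = 2443 mod 7 = 0 -> Monday (Mon=0 ... Sun=6)
Days before November (Jan-Oct): 305; November 1 index = (0 + 305) mod 7 = 4 -> Friday
First Wednesday is November 6
Wednesdays: 6, 13, 20, 27

4 Wednesdays


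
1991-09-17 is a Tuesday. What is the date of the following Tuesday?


Current: Tuesday
Target: Tuesday
Days ahead: 7

Next Tuesday: 1991-09-24


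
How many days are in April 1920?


April 1920

30 days


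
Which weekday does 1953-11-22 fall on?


Date: November 22, 1953
Anchor: Jan 1, 1953. With p = 1953 - 1 = 1952: (p + p//4 - p//100 + p//400) mod 7 = (1952 + 488 - 19 + 4) mod 7 = 2425 mod 7 = 3 -> Thursday (Mon=0 ... Sun=6)
Days before November (Jan-Oct): 304; offset = 304 + 22 - 1 = 325
Weekday index = (3 + 325) mod 7 = 6

Day of the week: Sunday


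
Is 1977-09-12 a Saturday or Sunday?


Anchor: Jan 1, 1977. With p = 1977 - 1 = 1976: (p + p//4 - p//100 + p//400) mod 7 = (1976 + 494 - 19 + 4) mod 7 = 2455 mod 7 = 5 -> Saturday (Mon=0 ... Sun=6)
Day of year: 255; offset = 254
Weekday index = (5 + 254) mod 7 = 0 -> Monday
Weekend days: Saturday, Sunday

No


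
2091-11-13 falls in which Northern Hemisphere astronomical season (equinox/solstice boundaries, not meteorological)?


Date: November 13
Astronomical Autumn (approx.; exact equinox/solstice day varies by year): September 22 to December 20
November 13 falls within the Autumn window

Autumn


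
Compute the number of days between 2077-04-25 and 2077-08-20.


From 2077-04-25 to 2077-08-20
2077-04-25: days before April = 31 + 28 + 31 = 90 (2077 is not a leap year); day of year = 90 + 25 = 115
2077-08-20: days before August = 31 + 28 + 31 + 30 + 31 + 30 + 31 = 212 (2077 is not a leap year); day of year = 212 + 20 = 232
Same year: 232 - 115 = 117

117 days


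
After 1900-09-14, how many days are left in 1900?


Day of year: 257 of 365
Remaining = 365 - 257

108 days


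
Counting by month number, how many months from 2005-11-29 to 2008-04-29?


From November 2005 to April 2008
3 years * 12 = 36 months, minus 7 months = 29

29 months


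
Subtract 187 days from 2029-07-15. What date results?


Start: 2029-07-15, subtract 187 days
Back 15 days from July 15 reaches June 30, 2029 -> 172 left
June 2029 has 30 days -> back to May 31, 2029 -> 142 left
May 2029 has 31 days -> back to April 30, 2029 -> 111 left
April 2029 has 30 days -> back to March 31, 2029 -> 81 left
March 2029 has 31 days -> back to February 28, 2029 -> 50 left
February 2029 has 28 days -> back to January 31, 2029 -> 22 left
January 2029: 31 - 22 = 9 -> lands on January 9

Result: 2029-01-09


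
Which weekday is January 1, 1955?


Target: January 1, 1955
Anchor: Jan 1, 1955. With p = 1955 - 1 = 1954: (p + p//4 - p//100 + p//400) mod 7 = (1954 + 488 - 19 + 4) mod 7 = 2427 mod 7 = 5 -> Saturday (Mon=0 ... Sun=6)
Offset from anchor: 0 days
Weekday index = (5 + 0) mod 7 = 5

Saturday


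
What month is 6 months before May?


May is month 5
5 - 6 = -1; wrap: -1 + 12 = 11

November


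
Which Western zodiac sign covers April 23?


Date: April 23
Conventional tropical zodiac dates: Taurus from April 20 onward; Gemini starts May 21
April 23 falls within the Taurus range

Taurus


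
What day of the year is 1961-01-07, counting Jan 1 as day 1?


Date: January 7, 1961
No months before January
Plus 7 days in January

Day of year: 7


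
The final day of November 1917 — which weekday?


November 1917 has 30 days
Anchor: Jan 1, 1917. With p = 1917 - 1 = 1916: (p + p//4 - p//100 + p//400) mod 7 = (1916 + 479 - 19 + 4) mod 7 = 2380 mod 7 = 0 -> Monday (Mon=0 ... Sun=6)
Days before November (Jan-Oct): 304; November 1 index = (0 + 304) mod 7 = 3 -> Thursday
Last day offset: 30 - 1 = 29 days
Weekday index = (3 + 29) mod 7 = 4

Friday, November 30


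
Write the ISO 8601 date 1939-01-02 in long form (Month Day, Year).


ISO 1939-01-02 parses as year=1939, month=01, day=02
Month 1 -> January

January 2, 1939


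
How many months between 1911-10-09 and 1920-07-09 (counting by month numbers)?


From October 1911 to July 1920
9 years * 12 = 108 months, minus 3 months = 105

105 months


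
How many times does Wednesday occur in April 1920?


April 1920 has 30 days
Anchor: Jan 1, 1920. With p = 1920 - 1 = 1919: (p + p//4 - p//100 + p//400) mod 7 = (1919 + 479 - 19 + 4) mod 7 = 2383 mod 7 = 3 -> Thursday (Mon=0 ... Sun=6)
Days before April (Jan-Mar): 91; April 1 index = (3 + 91) mod 7 = 3 -> Thursday
First Wednesday is April 7
Wednesdays: 7, 14, 21, 28

4 Wednesdays


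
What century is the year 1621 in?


Century = (year - 1) // 100 + 1
= (1621 - 1) // 100 + 1
= 1620 // 100 + 1
= 16 + 1

17th century


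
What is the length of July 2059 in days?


July 2059

31 days


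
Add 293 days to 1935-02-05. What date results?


Start: 1935-02-05, add 293 days
February 1935 has 28 days: 28 - 5 = 23 days to February 28 -> 270 left
March 1935 has 31 days -> 239 left
April 1935 has 30 days -> 209 left
May 1935 has 31 days -> 178 left
June 1935 has 30 days -> 148 left
July 1935 has 31 days -> 117 left
August 1935 has 31 days -> 86 left
September 1935 has 30 days -> 56 left
October 1935 has 31 days -> 25 left
November 1935: 25 <= 30 -> lands on November 25

Result: 1935-11-25


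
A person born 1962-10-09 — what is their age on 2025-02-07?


Birth: 1962-10-09
Reference: 2025-02-07
Year difference: 2025 - 1962 = 63
Birthday not yet reached in 2025, subtract 1

62 years old


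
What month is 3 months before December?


December is month 12
12 - 3 = 9

September


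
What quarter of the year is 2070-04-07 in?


Month: April (month 4)
Q1: Jan-Mar, Q2: Apr-Jun, Q3: Jul-Sep, Q4: Oct-Dec

Q2


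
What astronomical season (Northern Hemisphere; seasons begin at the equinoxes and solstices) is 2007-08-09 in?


Date: August 9
Astronomical Summer (approx.; exact equinox/solstice day varies by year): June 21 to September 21
August 9 falls within the Summer window

Summer


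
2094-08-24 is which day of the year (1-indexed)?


Date: August 24, 2094
Days in months 1 through 7: 212
Plus 24 days in August

Day of year: 236


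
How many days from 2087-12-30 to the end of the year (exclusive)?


Day of year: 364 of 365
Remaining = 365 - 364

1 day


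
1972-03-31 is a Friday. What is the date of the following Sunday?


Current: Friday
Target: Sunday
Days ahead: 2

Next Sunday: 1972-04-02


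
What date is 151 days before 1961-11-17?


Start: 1961-11-17, subtract 151 days
Back 17 days from November 17 reaches October 31, 1961 -> 134 left
October 1961 has 31 days -> back to September 30, 1961 -> 103 left
September 1961 has 30 days -> back to August 31, 1961 -> 73 left
August 1961 has 31 days -> back to July 31, 1961 -> 42 left
July 1961 has 31 days -> back to June 30, 1961 -> 11 left
June 1961: 30 - 11 = 19 -> lands on June 19

Result: 1961-06-19


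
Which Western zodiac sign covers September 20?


Date: September 20
Conventional tropical zodiac dates: Virgo from August 23 onward; Libra starts September 23
September 20 falls within the Virgo range

Virgo


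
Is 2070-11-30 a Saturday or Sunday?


Anchor: Jan 1, 2070. With p = 2070 - 1 = 2069: (p + p//4 - p//100 + p//400) mod 7 = (2069 + 517 - 20 + 5) mod 7 = 2571 mod 7 = 2 -> Wednesday (Mon=0 ... Sun=6)
Day of year: 334; offset = 333
Weekday index = (2 + 333) mod 7 = 6 -> Sunday
Weekend days: Saturday, Sunday

Yes


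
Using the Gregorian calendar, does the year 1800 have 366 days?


Gregorian leap year rule: divisible by 4, but not by 100, unless also by 400.
1800 is divisible by 100 but not 400 -> not a leap year

No


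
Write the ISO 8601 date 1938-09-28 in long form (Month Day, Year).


ISO 1938-09-28 parses as year=1938, month=09, day=28
Month 9 -> September

September 28, 1938


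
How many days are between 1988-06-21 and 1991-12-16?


From 1988-06-21 to 1991-12-16
1988-06-21: days before June = 31 + 29 + 31 + 30 + 31 = 152 (1988 is a leap year); day of year = 152 + 21 = 173
1991-12-16: days before December = 31 + 28 + 31 + 30 + 31 + 30 + 31 + 31 + 30 + 31 + 30 = 334 (1991 is not a leap year); day of year = 334 + 16 = 350
Rest of 1988: 366 - 173 = 193
Full years 1989 (365), 1990 (365): 730
Total = 193 + 730 + 350 = 1273

1273 days


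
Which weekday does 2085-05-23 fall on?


Date: May 23, 2085
Anchor: Jan 1, 2085. With p = 2085 - 1 = 2084: (p + p//4 - p//100 + p//400) mod 7 = (2084 + 521 - 20 + 5) mod 7 = 2590 mod 7 = 0 -> Monday (Mon=0 ... Sun=6)
Days before May (Jan-Apr): 120; offset = 120 + 23 - 1 = 142
Weekday index = (0 + 142) mod 7 = 2

Day of the week: Wednesday


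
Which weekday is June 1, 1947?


Target: June 1, 1947
Anchor: Jan 1, 1947. With p = 1947 - 1 = 1946: (p + p//4 - p//100 + p//400) mod 7 = (1946 + 486 - 19 + 4) mod 7 = 2417 mod 7 = 2 -> Wednesday (Mon=0 ... Sun=6)
Days before June (Jan-May): 151 days
Weekday index = (2 + 151) mod 7 = 6

Sunday


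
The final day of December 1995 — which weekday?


December 1995 has 31 days
Anchor: Jan 1, 1995. With p = 1995 - 1 = 1994: (p + p//4 - p//100 + p//400) mod 7 = (1994 + 498 - 19 + 4) mod 7 = 2477 mod 7 = 6 -> Sunday (Mon=0 ... Sun=6)
Days before December (Jan-Nov): 334; December 1 index = (6 + 334) mod 7 = 4 -> Friday
Last day offset: 31 - 1 = 30 days
Weekday index = (4 + 30) mod 7 = 6

Sunday, December 31


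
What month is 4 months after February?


February is month 2
2 + 4 = 6

June


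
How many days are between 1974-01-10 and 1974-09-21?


From 1974-01-10 to 1974-09-21
1974-01-10: day of year = 10
1974-09-21: days before September = 31 + 28 + 31 + 30 + 31 + 30 + 31 + 31 = 243 (1974 is not a leap year); day of year = 243 + 21 = 264
Same year: 264 - 10 = 254

254 days


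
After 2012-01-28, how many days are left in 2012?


Day of year: 28 of 366
Remaining = 366 - 28

338 days


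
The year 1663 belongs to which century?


Century = (year - 1) // 100 + 1
= (1663 - 1) // 100 + 1
= 1662 // 100 + 1
= 16 + 1

17th century


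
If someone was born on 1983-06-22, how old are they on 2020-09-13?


Birth: 1983-06-22
Reference: 2020-09-13
Year difference: 2020 - 1983 = 37

37 years old


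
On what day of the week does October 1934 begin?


Target: October 1, 1934
Anchor: Jan 1, 1934. With p = 1934 - 1 = 1933: (p + p//4 - p//100 + p//400) mod 7 = (1933 + 483 - 19 + 4) mod 7 = 2401 mod 7 = 0 -> Monday (Mon=0 ... Sun=6)
Days before October (Jan-Sep): 273 days
Weekday index = (0 + 273) mod 7 = 0

Monday


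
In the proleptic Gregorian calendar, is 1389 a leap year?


Gregorian leap year rule: divisible by 4, but not by 100, unless also by 400.
1389 is not divisible by 4 -> not a leap year

No


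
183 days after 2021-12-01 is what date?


Start: 2021-12-01, add 183 days
December 2021 has 31 days: 31 - 1 = 30 days to December 31 -> 153 left
January 2022 has 31 days -> 122 left
February 2022 has 28 days -> 94 left
March 2022 has 31 days -> 63 left
April 2022 has 30 days -> 33 left
May 2022 has 31 days -> 2 left
June 2022: 2 <= 30 -> lands on June 2

Result: 2022-06-02


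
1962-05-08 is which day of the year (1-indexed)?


Date: May 8, 1962
Days in months 1 through 4: 120
Plus 8 days in May

Day of year: 128


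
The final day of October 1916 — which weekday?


October 1916 has 31 days
Anchor: Jan 1, 1916. With p = 1916 - 1 = 1915: (p + p//4 - p//100 + p//400) mod 7 = (1915 + 478 - 19 + 4) mod 7 = 2378 mod 7 = 5 -> Saturday (Mon=0 ... Sun=6)
Days before October (Jan-Sep): 274; October 1 index = (5 + 274) mod 7 = 6 -> Sunday
Last day offset: 31 - 1 = 30 days
Weekday index = (6 + 30) mod 7 = 1

Tuesday, October 31


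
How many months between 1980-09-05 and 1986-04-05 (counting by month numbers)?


From September 1980 to April 1986
6 years * 12 = 72 months, minus 5 months = 67

67 months


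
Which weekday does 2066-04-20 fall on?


Date: April 20, 2066
Anchor: Jan 1, 2066. With p = 2066 - 1 = 2065: (p + p//4 - p//100 + p//400) mod 7 = (2065 + 516 - 20 + 5) mod 7 = 2566 mod 7 = 4 -> Friday (Mon=0 ... Sun=6)
Days before April (Jan-Mar): 90; offset = 90 + 20 - 1 = 109
Weekday index = (4 + 109) mod 7 = 1

Day of the week: Tuesday


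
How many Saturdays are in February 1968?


February 1968 has 29 days
Anchor: Jan 1, 1968. With p = 1968 - 1 = 1967: (p + p//4 - p//100 + p//400) mod 7 = (1967 + 491 - 19 + 4) mod 7 = 2443 mod 7 = 0 -> Monday (Mon=0 ... Sun=6)
Days before February (Jan): 31; February 1 index = (0 + 31) mod 7 = 3 -> Thursday
First Saturday is February 3
Saturdays: 3, 10, 17, 24

4 Saturdays


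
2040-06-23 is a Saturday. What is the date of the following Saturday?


Current: Saturday
Target: Saturday
Days ahead: 7

Next Saturday: 2040-06-30


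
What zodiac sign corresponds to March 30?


Date: March 30
Conventional tropical zodiac dates: Aries from March 21 onward; Taurus starts April 20
March 30 falls within the Aries range

Aries


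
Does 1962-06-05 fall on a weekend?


Anchor: Jan 1, 1962. With p = 1962 - 1 = 1961: (p + p//4 - p//100 + p//400) mod 7 = (1961 + 490 - 19 + 4) mod 7 = 2436 mod 7 = 0 -> Monday (Mon=0 ... Sun=6)
Day of year: 156; offset = 155
Weekday index = (0 + 155) mod 7 = 1 -> Tuesday
Weekend days: Saturday, Sunday

No


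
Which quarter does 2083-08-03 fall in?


Month: August (month 8)
Q1: Jan-Mar, Q2: Apr-Jun, Q3: Jul-Sep, Q4: Oct-Dec

Q3


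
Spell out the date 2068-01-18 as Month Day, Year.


ISO 2068-01-18 parses as year=2068, month=01, day=18
Month 1 -> January

January 18, 2068


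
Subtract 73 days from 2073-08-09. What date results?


Start: 2073-08-09, subtract 73 days
Back 9 days from August 9 reaches July 31, 2073 -> 64 left
July 2073 has 31 days -> back to June 30, 2073 -> 33 left
June 2073 has 30 days -> back to May 31, 2073 -> 3 left
May 2073: 31 - 3 = 28 -> lands on May 28

Result: 2073-05-28


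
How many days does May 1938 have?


May 1938

31 days


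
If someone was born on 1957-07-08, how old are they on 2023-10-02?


Birth: 1957-07-08
Reference: 2023-10-02
Year difference: 2023 - 1957 = 66

66 years old


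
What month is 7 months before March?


March is month 3
3 - 7 = -4; wrap: -4 + 12 = 8

August


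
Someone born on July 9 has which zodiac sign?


Date: July 9
Conventional tropical zodiac dates: Cancer from June 21 onward; Leo starts July 23
July 9 falls within the Cancer range

Cancer


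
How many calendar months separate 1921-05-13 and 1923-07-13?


From May 1921 to July 1923
2 years * 12 = 24 months, plus 2 months = 26

26 months


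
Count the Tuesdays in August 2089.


August 2089 has 31 days
Anchor: Jan 1, 2089. With p = 2089 - 1 = 2088: (p + p//4 - p//100 + p//400) mod 7 = (2088 + 522 - 20 + 5) mod 7 = 2595 mod 7 = 5 -> Saturday (Mon=0 ... Sun=6)
Days before August (Jan-Jul): 212; August 1 index = (5 + 212) mod 7 = 0 -> Monday
First Tuesday is August 2
Tuesdays: 2, 9, 16, 23, 30

5 Tuesdays


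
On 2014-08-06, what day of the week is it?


Date: August 6, 2014
Anchor: Jan 1, 2014. With p = 2014 - 1 = 2013: (p + p//4 - p//100 + p//400) mod 7 = (2013 + 503 - 20 + 5) mod 7 = 2501 mod 7 = 2 -> Wednesday (Mon=0 ... Sun=6)
Days before August (Jan-Jul): 212; offset = 212 + 6 - 1 = 217
Weekday index = (2 + 217) mod 7 = 2

Day of the week: Wednesday


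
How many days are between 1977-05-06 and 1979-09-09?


From 1977-05-06 to 1979-09-09
1977-05-06: days before May = 31 + 28 + 31 + 30 = 120 (1977 is not a leap year); day of year = 120 + 6 = 126
1979-09-09: days before September = 31 + 28 + 31 + 30 + 31 + 30 + 31 + 31 = 243 (1979 is not a leap year); day of year = 243 + 9 = 252
Rest of 1977: 365 - 126 = 239
Full years 1978 (365): 365
Total = 239 + 365 + 252 = 856

856 days


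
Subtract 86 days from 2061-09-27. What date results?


Start: 2061-09-27, subtract 86 days
Back 27 days from September 27 reaches August 31, 2061 -> 59 left
August 2061 has 31 days -> back to July 31, 2061 -> 28 left
July 2061: 31 - 28 = 3 -> lands on July 3

Result: 2061-07-03


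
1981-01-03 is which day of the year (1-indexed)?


Date: January 3, 1981
No months before January
Plus 3 days in January

Day of year: 3


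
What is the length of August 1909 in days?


August 1909

31 days


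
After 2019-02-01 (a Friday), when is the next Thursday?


Current: Friday
Target: Thursday
Days ahead: 6

Next Thursday: 2019-02-07


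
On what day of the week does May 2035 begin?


Target: May 1, 2035
Anchor: Jan 1, 2035. With p = 2035 - 1 = 2034: (p + p//4 - p//100 + p//400) mod 7 = (2034 + 508 - 20 + 5) mod 7 = 2527 mod 7 = 0 -> Monday (Mon=0 ... Sun=6)
Days before May (Jan-Apr): 120 days
Weekday index = (0 + 120) mod 7 = 1

Tuesday


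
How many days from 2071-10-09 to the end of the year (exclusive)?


Day of year: 282 of 365
Remaining = 365 - 282

83 days


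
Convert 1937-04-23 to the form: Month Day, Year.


ISO 1937-04-23 parses as year=1937, month=04, day=23
Month 4 -> April

April 23, 1937


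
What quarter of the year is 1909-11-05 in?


Month: November (month 11)
Q1: Jan-Mar, Q2: Apr-Jun, Q3: Jul-Sep, Q4: Oct-Dec

Q4


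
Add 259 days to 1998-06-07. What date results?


Start: 1998-06-07, add 259 days
June 1998 has 30 days: 30 - 7 = 23 days to June 30 -> 236 left
July 1998 has 31 days -> 205 left
August 1998 has 31 days -> 174 left
September 1998 has 30 days -> 144 left
October 1998 has 31 days -> 113 left
November 1998 has 30 days -> 83 left
December 1998 has 31 days -> 52 left
January 1999 has 31 days -> 21 left
February 1999: 21 <= 28 -> lands on February 21

Result: 1999-02-21


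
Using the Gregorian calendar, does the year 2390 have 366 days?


Gregorian leap year rule: divisible by 4, but not by 100, unless also by 400.
2390 is not divisible by 4 -> not a leap year

No
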